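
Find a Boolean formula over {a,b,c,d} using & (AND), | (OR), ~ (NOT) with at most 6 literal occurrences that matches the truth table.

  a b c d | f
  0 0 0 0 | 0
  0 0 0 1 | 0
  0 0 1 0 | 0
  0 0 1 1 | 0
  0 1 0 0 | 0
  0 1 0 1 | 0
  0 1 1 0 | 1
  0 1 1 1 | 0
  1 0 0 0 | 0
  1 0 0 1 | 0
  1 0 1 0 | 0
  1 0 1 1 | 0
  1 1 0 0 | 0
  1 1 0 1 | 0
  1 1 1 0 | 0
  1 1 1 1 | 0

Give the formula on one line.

  (b & c) = 0000001100000011
  ~a = 1111111100000000
  ~d = 1010101010101010
  (~a & ~d) = 1010101000000000
  (b & (~a & ~d)) = 0000101000000000
  ((b & c) & (b & (~a & ~d))) = 0000001000000000

((b & c) & (b & (~a & ~d)))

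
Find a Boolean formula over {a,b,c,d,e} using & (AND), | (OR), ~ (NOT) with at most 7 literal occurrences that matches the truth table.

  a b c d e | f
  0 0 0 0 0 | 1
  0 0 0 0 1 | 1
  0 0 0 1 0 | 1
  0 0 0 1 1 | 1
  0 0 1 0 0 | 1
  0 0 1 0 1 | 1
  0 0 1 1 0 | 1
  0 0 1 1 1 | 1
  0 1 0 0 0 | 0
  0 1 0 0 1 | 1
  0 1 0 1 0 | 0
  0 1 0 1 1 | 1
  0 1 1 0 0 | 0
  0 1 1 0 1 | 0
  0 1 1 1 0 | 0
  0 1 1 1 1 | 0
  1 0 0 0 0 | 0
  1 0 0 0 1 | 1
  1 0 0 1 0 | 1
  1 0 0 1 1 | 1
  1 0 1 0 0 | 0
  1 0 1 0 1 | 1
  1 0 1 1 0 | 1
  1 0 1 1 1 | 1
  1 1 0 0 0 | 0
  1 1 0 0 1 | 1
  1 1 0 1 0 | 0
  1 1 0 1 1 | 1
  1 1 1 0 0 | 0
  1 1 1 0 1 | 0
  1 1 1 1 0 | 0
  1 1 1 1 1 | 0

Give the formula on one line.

  ~a = 11111111111111110000000000000000
  ~e = 10101010101010101010101010101010
  (d & ~e) = 00100010001000100010001000100010
  (~a | (d & ~e)) = 11111111111111110010001000100010
  (e | (~a | (d & ~e))) = 11111111111111110111011101110111
  ~b = 11111111000000001111111100000000
  ~c = 11110000111100001111000011110000
  (~c & e) = 01010000010100000101000001010000
  (~b | (~c & e)) = 11111111010100001111111101010000
  ((e | (~a | (d & ~e))) & (~b | (~c & e))) = 11111111010100000111011101010000

((e | (~a | (d & ~e))) & (~b | (~c & e)))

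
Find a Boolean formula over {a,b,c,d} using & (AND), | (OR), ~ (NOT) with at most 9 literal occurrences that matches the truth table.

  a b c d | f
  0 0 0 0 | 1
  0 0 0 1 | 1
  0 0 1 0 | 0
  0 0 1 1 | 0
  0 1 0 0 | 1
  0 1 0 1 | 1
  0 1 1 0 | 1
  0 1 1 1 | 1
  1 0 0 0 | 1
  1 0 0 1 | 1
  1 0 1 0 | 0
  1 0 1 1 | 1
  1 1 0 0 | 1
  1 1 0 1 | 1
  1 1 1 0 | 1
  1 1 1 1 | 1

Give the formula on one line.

(((b & ~a) | ~c) | (a & (~a | (d | b))))

  ~a = 1111111100000000
  (b & ~a) = 0000111100000000
  ~c = 1100110011001100
  ((b & ~a) | ~c) = 1100111111001100
  (d | b) = 0101111101011111
  (~a | (d | b)) = 1111111101011111
  (a & (~a | (d | b))) = 0000000001011111
  (((b & ~a) | ~c) | (a & (~a | (d | b)))) = 1100111111011111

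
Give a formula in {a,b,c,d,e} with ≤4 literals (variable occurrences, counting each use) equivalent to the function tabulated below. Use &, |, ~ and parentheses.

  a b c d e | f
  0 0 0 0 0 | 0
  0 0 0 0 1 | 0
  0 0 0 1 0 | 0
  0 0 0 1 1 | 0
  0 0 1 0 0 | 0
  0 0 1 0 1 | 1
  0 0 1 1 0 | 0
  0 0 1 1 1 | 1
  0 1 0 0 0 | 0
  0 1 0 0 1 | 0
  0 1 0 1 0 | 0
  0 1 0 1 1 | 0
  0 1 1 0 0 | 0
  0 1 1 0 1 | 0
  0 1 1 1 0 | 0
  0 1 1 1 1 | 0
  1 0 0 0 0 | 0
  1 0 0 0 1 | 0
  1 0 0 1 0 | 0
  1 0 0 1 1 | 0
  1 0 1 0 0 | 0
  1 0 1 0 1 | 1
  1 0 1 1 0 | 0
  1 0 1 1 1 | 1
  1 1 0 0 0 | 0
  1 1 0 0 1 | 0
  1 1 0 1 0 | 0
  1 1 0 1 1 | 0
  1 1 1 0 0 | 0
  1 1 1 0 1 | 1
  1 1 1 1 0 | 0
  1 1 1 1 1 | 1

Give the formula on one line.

  ~b = 11111111000000001111111100000000
  (a | ~b) = 11111111000000001111111111111111
  ((a | ~b) & c) = 00001111000000000000111100001111
  (((a | ~b) & c) & e) = 00000101000000000000010100000101

(((a | ~b) & c) & e)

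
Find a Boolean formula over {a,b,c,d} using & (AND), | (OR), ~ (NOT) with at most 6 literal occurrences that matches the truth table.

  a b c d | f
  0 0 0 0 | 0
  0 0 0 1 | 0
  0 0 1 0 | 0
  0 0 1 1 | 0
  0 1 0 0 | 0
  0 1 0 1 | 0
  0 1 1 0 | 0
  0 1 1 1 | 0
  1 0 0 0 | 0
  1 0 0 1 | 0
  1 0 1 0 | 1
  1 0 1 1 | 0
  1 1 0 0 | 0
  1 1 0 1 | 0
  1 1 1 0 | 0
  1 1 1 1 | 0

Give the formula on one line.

(c & ((a & ~b) & ~d))

  ~b = 1111000011110000
  (a & ~b) = 0000000011110000
  ~d = 1010101010101010
  ((a & ~b) & ~d) = 0000000010100000
  (c & ((a & ~b) & ~d)) = 0000000000100000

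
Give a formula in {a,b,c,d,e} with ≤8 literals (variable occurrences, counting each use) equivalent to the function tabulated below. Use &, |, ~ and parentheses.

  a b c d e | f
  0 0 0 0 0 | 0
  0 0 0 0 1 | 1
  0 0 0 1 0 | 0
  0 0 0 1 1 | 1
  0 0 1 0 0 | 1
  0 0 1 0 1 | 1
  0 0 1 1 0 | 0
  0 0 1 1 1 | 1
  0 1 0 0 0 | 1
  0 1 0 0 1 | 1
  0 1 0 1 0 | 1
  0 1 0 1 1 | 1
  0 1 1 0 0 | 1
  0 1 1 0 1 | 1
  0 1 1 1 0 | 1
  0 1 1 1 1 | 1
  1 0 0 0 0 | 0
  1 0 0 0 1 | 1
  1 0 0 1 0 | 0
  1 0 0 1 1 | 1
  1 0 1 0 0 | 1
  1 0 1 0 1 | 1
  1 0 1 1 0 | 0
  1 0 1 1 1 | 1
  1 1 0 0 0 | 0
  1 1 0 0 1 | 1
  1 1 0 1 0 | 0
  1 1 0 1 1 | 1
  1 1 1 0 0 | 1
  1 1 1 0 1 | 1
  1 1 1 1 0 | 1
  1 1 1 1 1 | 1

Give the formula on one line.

(((~a & e) | (~d & c)) | (e | ((c | ~a) & b)))

  ~a = 11111111111111110000000000000000
  (~a & e) = 01010101010101010000000000000000
  ~d = 11001100110011001100110011001100
  (~d & c) = 00001100000011000000110000001100
  ((~a & e) | (~d & c)) = 01011101010111010000110000001100
  (c | ~a) = 11111111111111110000111100001111
  ((c | ~a) & b) = 00000000111111110000000000001111
  (e | ((c | ~a) & b)) = 01010101111111110101010101011111
  (((~a & e) | (~d & c)) | (e | ((c | ~a) & b))) = 01011101111111110101110101011111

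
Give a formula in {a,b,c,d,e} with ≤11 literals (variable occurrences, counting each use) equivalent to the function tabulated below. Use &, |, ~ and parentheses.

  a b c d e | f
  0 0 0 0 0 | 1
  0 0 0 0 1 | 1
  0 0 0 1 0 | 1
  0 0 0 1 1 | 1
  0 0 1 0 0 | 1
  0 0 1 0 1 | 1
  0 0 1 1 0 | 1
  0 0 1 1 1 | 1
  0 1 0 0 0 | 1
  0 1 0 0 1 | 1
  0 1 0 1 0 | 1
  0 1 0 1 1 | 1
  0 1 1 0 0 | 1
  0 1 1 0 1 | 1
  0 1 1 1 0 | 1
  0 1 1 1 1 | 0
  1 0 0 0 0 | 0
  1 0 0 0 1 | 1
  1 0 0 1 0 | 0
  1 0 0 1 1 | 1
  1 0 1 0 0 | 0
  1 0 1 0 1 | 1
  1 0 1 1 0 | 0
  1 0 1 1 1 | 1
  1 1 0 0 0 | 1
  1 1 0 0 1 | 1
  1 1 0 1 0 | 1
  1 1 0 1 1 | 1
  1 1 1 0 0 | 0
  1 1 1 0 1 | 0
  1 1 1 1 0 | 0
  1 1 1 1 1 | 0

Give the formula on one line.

((e & (~b | ~e)) | ((~a & ((~c | ~d) | ~e)) | (~c & b)))

  ~b = 11111111000000001111111100000000
  ~e = 10101010101010101010101010101010
  (~b | ~e) = 11111111101010101111111110101010
  (e & (~b | ~e)) = 01010101000000000101010100000000
  ~a = 11111111111111110000000000000000
  ~c = 11110000111100001111000011110000
  ~d = 11001100110011001100110011001100
  (~c | ~d) = 11111100111111001111110011111100
  ((~c | ~d) | ~e) = 11111110111111101111111011111110
  (~a & ((~c | ~d) | ~e)) = 11111110111111100000000000000000
  (~c & b) = 00000000111100000000000011110000
  ((~a & ((~c | ~d) | ~e)) | (~c & b)) = 11111110111111100000000011110000
  ((e & (~b | ~e)) | ((~a & ((~c | ~d) | ~e)) | (~c & b))) = 11111111111111100101010111110000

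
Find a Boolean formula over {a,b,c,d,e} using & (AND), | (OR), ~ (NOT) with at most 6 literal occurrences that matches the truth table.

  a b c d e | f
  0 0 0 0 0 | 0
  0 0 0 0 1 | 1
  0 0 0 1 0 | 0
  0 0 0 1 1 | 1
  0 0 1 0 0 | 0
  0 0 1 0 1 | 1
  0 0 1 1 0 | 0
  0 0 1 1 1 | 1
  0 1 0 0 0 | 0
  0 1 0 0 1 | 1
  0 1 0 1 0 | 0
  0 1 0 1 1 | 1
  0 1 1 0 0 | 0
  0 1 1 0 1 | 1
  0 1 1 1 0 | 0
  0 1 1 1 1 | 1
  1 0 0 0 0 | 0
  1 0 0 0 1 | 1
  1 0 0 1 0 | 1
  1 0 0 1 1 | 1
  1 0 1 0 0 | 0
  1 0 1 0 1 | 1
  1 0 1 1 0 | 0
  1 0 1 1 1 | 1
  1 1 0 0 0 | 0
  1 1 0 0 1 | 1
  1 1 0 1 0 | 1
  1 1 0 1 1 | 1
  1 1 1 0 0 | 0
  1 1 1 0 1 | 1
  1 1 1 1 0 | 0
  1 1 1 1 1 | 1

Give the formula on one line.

  ~c = 11110000111100001111000011110000
  (a & ~c) = 00000000000000001111000011110000
  ((a & ~c) | e) = 01010101010101011111010111110101
  (d | e) = 01110111011101110111011101110111
  (((a & ~c) | e) & (d | e)) = 01010101010101010111010101110101

(((a & ~c) | e) & (d | e))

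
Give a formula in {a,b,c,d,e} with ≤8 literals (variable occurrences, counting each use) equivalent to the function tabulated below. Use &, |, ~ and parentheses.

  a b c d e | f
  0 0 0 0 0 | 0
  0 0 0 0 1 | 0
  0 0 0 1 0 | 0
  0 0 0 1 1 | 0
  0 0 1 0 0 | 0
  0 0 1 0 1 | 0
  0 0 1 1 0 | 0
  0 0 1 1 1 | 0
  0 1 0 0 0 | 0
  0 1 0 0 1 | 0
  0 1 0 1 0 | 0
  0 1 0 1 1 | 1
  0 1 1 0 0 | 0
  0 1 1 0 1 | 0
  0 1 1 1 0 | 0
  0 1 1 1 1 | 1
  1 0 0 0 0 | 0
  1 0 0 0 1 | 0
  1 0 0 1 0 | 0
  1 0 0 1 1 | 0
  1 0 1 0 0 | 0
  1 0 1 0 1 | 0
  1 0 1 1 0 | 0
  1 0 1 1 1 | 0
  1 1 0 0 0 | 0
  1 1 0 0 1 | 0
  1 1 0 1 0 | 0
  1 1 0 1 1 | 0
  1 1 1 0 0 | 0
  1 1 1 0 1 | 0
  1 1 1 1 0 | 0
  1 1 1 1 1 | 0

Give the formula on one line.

((d | (~e | (d & ~a))) & ((e & ~a) & b))

  ~e = 10101010101010101010101010101010
  ~a = 11111111111111110000000000000000
  (d & ~a) = 00110011001100110000000000000000
  (~e | (d & ~a)) = 10111011101110111010101010101010
  (d | (~e | (d & ~a))) = 10111011101110111011101110111011
  (e & ~a) = 01010101010101010000000000000000
  ((e & ~a) & b) = 00000000010101010000000000000000
  ((d | (~e | (d & ~a))) & ((e & ~a) & b)) = 00000000000100010000000000000000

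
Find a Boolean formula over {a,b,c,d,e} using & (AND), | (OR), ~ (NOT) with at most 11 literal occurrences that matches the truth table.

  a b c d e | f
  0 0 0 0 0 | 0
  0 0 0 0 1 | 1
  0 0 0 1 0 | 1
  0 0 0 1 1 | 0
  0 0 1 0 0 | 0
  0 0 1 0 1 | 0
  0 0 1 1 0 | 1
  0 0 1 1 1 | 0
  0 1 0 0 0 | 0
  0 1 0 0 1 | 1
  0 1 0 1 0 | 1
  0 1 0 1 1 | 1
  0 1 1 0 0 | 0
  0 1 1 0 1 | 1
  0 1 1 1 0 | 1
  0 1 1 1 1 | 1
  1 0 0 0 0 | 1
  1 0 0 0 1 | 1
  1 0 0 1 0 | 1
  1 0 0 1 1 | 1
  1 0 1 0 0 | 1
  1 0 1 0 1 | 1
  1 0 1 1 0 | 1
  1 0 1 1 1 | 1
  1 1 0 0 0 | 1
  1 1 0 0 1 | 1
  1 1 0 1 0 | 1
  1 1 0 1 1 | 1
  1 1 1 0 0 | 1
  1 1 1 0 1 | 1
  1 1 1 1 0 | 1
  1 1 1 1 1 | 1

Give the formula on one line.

((((a | b) | (~d & (~c | b))) | ~e) & (a | (e | d)))

  (a | b) = 00000000111111111111111111111111
  ~d = 11001100110011001100110011001100
  ~c = 11110000111100001111000011110000
  (~c | b) = 11110000111111111111000011111111
  (~d & (~c | b)) = 11000000110011001100000011001100
  ((a | b) | (~d & (~c | b))) = 11000000111111111111111111111111
  ~e = 10101010101010101010101010101010
  (((a | b) | (~d & (~c | b))) | ~e) = 11101010111111111111111111111111
  (e | d) = 01110111011101110111011101110111
  (a | (e | d)) = 01110111011101111111111111111111
  ((((a | b) | (~d & (~c | b))) | ~e) & (a | (e | d))) = 01100010011101111111111111111111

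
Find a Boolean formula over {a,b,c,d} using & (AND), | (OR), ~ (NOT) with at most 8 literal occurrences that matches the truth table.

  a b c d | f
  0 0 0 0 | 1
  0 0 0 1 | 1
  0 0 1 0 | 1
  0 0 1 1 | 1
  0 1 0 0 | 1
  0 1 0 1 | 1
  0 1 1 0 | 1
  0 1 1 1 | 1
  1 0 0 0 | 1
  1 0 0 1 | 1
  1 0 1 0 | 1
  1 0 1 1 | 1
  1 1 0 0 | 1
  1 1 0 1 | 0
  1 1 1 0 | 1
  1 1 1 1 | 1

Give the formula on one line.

(~a | (c | (((~b & d) | ~d) & a)))

  ~a = 1111111100000000
  ~b = 1111000011110000
  (~b & d) = 0101000001010000
  ~d = 1010101010101010
  ((~b & d) | ~d) = 1111101011111010
  (((~b & d) | ~d) & a) = 0000000011111010
  (c | (((~b & d) | ~d) & a)) = 0011001111111011
  (~a | (c | (((~b & d) | ~d) & a))) = 1111111111111011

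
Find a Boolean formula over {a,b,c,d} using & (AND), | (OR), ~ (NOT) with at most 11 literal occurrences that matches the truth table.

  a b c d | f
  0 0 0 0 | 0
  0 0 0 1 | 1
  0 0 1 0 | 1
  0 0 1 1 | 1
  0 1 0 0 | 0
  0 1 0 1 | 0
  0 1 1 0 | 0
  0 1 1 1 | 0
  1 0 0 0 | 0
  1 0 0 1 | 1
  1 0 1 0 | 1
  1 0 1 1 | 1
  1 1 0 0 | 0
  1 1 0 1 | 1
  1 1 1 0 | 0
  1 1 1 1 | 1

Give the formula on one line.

  ~b = 1111000011110000
  ~a = 1111111100000000
  (~b & ~a) = 1111000000000000
  ((~b & ~a) | a) = 1111000011111111
  (((~b & ~a) | a) & d) = 0101000001010101
  (c | d) = 0111011101110111
  ~d = 1010101010101010
  ((c | d) & ~d) = 0010001000100010
  (((c | d) & ~d) & ~b) = 0010000000100000
  ((((~b & ~a) | a) & d) | (((c | d) & ~d) & ~b)) = 0111000001110101

((((~b & ~a) | a) & d) | (((c | d) & ~d) & ~b))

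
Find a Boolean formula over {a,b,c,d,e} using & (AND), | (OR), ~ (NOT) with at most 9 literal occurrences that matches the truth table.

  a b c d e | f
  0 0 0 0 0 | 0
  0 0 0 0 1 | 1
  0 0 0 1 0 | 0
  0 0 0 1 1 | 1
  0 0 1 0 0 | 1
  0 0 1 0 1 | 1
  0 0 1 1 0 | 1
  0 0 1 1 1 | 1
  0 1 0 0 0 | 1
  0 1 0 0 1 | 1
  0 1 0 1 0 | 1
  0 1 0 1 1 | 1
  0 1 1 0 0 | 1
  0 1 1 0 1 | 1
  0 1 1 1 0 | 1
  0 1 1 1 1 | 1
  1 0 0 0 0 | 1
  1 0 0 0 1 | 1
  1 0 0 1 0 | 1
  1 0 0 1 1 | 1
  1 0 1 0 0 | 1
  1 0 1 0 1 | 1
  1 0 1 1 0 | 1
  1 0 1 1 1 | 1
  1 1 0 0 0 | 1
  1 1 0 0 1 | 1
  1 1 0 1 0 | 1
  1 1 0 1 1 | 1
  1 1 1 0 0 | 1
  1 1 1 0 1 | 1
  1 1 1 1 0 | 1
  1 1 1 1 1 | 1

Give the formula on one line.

  ~a = 11111111111111110000000000000000
  (~a & c) = 00001111000011110000000000000000
  (e & a) = 00000000000000000101010101010101
  ((e & a) | b) = 00000000111111110101010111111111
  ((~a & c) | ((e & a) | b)) = 00001111111111110101010111111111
  ~d = 11001100110011001100110011001100
  ~e = 10101010101010101010101010101010
  (~d | ~e) = 11101110111011101110111011101110
  (((~a & c) | ((e & a) | b)) & (~d | ~e)) = 00001110111011100100010011101110
  ((((~a & c) | ((e & a) | b)) & (~d | ~e)) | a) = 00001110111011101111111111111111
  (e | ((((~a & c) | ((e & a) | b)) & (~d | ~e)) | a)) = 01011111111111111111111111111111

(e | ((((~a & c) | ((e & a) | b)) & (~d | ~e)) | a))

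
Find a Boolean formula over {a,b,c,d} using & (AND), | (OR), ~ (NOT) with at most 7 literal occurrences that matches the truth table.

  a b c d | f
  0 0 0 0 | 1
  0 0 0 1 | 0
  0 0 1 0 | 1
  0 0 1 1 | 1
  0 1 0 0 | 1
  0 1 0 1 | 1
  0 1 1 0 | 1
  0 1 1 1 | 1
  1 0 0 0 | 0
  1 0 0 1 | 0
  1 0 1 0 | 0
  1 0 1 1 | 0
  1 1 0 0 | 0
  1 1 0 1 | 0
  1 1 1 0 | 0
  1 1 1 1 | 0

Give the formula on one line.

  ~a = 1111111100000000
  ~d = 1010101010101010
  (~d | b) = 1010111110101111
  (b | ~a) = 1111111100001111
  ~b = 1111000011110000
  (c & ~b) = 0011000000110000
  ((b | ~a) & (c & ~b)) = 0011000000000000
  ((~d | b) | ((b | ~a) & (c & ~b))) = 1011111110101111
  (~a & ((~d | b) | ((b | ~a) & (c & ~b)))) = 1011111100000000

(~a & ((~d | b) | ((b | ~a) & (c & ~b))))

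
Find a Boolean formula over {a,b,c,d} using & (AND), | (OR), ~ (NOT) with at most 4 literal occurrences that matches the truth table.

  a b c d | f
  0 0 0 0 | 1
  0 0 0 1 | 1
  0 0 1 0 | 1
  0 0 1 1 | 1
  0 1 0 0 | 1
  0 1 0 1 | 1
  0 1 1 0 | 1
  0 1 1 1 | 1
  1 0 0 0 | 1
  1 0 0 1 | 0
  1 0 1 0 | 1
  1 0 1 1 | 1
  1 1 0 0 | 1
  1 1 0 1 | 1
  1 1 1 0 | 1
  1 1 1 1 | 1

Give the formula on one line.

((~d | b) | (c | ~a))

  ~d = 1010101010101010
  (~d | b) = 1010111110101111
  ~a = 1111111100000000
  (c | ~a) = 1111111100110011
  ((~d | b) | (c | ~a)) = 1111111110111111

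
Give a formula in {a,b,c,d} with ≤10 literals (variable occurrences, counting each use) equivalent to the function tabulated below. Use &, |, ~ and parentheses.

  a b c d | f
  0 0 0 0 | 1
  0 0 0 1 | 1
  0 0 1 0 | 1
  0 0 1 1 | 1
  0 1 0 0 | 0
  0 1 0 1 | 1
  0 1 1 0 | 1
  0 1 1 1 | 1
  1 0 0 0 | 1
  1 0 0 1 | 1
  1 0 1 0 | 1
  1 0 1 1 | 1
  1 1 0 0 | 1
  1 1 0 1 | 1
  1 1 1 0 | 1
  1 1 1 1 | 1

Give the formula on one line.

(((c | (~b & ~a)) | d) | (c | (~c & a)))

  ~b = 1111000011110000
  ~a = 1111111100000000
  (~b & ~a) = 1111000000000000
  (c | (~b & ~a)) = 1111001100110011
  ((c | (~b & ~a)) | d) = 1111011101110111
  ~c = 1100110011001100
  (~c & a) = 0000000011001100
  (c | (~c & a)) = 0011001111111111
  (((c | (~b & ~a)) | d) | (c | (~c & a))) = 1111011111111111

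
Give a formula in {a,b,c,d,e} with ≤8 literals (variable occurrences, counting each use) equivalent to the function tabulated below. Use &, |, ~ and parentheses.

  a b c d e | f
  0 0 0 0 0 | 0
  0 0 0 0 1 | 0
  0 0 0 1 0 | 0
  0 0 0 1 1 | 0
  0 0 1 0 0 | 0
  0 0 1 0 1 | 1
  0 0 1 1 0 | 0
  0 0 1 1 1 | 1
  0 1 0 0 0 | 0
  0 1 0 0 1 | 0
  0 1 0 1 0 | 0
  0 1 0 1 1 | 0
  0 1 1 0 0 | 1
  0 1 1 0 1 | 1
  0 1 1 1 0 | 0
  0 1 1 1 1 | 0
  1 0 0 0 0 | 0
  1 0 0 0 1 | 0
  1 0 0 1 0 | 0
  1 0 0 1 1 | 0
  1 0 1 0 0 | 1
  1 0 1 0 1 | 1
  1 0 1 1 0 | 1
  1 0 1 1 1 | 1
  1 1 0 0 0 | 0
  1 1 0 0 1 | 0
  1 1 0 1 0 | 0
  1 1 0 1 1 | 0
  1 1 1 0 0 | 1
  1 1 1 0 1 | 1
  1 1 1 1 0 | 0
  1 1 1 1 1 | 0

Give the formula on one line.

(c & (((b & c) & ~d) | ((e | (a & c)) & ~b)))

  (b & c) = 00000000000011110000000000001111
  ~d = 11001100110011001100110011001100
  ((b & c) & ~d) = 00000000000011000000000000001100
  (a & c) = 00000000000000000000111100001111
  (e | (a & c)) = 01010101010101010101111101011111
  ~b = 11111111000000001111111100000000
  ((e | (a & c)) & ~b) = 01010101000000000101111100000000
  (((b & c) & ~d) | ((e | (a & c)) & ~b)) = 01010101000011000101111100001100
  (c & (((b & c) & ~d) | ((e | (a & c)) & ~b))) = 00000101000011000000111100001100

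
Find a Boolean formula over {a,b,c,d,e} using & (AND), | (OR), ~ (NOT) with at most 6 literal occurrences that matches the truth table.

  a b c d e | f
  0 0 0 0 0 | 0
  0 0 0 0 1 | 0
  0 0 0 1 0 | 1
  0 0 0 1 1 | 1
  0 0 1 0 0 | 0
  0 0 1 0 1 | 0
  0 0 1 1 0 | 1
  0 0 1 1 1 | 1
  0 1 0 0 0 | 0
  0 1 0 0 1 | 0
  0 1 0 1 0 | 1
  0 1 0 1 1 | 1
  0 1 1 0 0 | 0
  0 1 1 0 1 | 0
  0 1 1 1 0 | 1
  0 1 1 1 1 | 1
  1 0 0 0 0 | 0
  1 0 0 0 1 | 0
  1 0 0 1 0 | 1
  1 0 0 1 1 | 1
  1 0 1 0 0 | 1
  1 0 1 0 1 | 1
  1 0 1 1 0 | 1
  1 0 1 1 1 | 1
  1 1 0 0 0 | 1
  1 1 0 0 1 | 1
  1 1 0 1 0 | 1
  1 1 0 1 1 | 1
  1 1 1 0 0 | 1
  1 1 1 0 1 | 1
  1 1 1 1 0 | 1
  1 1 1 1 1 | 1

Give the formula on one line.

(((b | c) & a) | d)

  (b | c) = 00001111111111110000111111111111
  ((b | c) & a) = 00000000000000000000111111111111
  (((b | c) & a) | d) = 00110011001100110011111111111111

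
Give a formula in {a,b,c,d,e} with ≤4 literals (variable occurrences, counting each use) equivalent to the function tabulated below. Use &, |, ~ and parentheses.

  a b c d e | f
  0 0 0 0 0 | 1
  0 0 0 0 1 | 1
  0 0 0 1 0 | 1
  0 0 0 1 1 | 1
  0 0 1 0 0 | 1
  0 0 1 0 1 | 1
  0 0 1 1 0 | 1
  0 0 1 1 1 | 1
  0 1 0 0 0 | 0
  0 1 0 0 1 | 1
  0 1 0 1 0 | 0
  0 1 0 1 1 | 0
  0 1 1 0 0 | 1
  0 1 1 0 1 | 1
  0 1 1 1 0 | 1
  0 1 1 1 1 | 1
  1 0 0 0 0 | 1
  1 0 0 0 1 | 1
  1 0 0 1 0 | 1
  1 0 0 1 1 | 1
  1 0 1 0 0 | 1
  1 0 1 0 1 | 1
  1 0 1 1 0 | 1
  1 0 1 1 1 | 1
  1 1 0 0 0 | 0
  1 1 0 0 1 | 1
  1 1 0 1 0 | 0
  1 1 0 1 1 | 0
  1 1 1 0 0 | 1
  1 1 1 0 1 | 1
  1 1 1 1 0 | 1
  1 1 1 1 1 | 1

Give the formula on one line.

  ~b = 11111111000000001111111100000000
  (~b | c) = 11111111000011111111111100001111
  ~d = 11001100110011001100110011001100
  (~d & e) = 01000100010001000100010001000100
  ((~b | c) | (~d & e)) = 11111111010011111111111101001111

((~b | c) | (~d & e))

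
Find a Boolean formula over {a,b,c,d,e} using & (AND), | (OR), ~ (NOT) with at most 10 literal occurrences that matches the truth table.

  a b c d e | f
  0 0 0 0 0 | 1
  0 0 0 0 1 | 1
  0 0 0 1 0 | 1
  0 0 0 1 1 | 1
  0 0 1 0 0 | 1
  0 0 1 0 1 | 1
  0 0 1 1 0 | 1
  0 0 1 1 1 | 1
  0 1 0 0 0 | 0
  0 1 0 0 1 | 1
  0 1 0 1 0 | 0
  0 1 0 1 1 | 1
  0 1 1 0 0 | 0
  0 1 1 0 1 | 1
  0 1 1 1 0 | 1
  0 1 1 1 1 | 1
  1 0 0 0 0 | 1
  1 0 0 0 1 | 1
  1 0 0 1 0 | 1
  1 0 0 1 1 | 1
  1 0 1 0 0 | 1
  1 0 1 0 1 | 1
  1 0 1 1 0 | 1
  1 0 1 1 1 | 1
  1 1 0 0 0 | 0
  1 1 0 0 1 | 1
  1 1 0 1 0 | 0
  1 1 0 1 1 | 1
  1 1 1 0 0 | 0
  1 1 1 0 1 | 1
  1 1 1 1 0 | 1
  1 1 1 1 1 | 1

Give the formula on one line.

((~b | (d & ((~d | c) | (e & b)))) | e)

  ~b = 11111111000000001111111100000000
  ~d = 11001100110011001100110011001100
  (~d | c) = 11001111110011111100111111001111
  (e & b) = 00000000010101010000000001010101
  ((~d | c) | (e & b)) = 11001111110111111100111111011111
  (d & ((~d | c) | (e & b))) = 00000011000100110000001100010011
  (~b | (d & ((~d | c) | (e & b)))) = 11111111000100111111111100010011
  ((~b | (d & ((~d | c) | (e & b)))) | e) = 11111111010101111111111101010111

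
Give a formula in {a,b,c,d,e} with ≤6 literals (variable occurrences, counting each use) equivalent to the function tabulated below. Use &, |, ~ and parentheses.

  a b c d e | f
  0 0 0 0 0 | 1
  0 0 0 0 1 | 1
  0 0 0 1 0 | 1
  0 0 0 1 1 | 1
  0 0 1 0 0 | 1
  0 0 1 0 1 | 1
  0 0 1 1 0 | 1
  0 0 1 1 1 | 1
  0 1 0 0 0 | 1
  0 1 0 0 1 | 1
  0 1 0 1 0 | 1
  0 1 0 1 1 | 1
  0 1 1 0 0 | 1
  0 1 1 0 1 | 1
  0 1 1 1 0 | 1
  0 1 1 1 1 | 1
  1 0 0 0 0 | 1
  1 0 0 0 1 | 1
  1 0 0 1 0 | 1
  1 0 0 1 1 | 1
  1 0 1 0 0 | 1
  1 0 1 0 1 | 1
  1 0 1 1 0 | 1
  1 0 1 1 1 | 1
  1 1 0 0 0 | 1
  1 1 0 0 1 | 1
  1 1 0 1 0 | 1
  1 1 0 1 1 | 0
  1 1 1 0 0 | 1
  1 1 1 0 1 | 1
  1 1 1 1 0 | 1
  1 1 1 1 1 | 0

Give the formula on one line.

(~a | ((~b | ~e) | ~d))

  ~a = 11111111111111110000000000000000
  ~b = 11111111000000001111111100000000
  ~e = 10101010101010101010101010101010
  (~b | ~e) = 11111111101010101111111110101010
  ~d = 11001100110011001100110011001100
  ((~b | ~e) | ~d) = 11111111111011101111111111101110
  (~a | ((~b | ~e) | ~d)) = 11111111111111111111111111101110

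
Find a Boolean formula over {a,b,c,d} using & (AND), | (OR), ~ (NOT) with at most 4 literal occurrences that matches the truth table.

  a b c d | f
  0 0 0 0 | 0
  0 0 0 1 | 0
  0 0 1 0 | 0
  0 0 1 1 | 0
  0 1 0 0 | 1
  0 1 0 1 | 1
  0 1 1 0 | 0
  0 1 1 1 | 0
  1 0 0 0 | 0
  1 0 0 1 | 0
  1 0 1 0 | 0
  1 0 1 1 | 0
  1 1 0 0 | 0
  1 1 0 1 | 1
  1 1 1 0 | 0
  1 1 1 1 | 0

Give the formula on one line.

  ~c = 1100110011001100
  ~a = 1111111100000000
  (~a | d) = 1111111101010101
  ((~a | d) & b) = 0000111100000101
  (~c & ((~a | d) & b)) = 0000110000000100

(~c & ((~a | d) & b))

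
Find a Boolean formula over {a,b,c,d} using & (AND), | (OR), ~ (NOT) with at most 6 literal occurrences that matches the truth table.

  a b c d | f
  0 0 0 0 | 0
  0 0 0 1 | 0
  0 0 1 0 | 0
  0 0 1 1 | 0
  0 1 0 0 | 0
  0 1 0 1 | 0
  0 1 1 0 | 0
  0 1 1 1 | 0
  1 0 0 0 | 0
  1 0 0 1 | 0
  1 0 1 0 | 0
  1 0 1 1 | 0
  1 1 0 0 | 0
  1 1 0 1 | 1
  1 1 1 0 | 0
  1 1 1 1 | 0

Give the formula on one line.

  ~c = 1100110011001100
  (d & b) = 0000010100000101
  (~c & (d & b)) = 0000010000000100
  ~b = 1111000011110000
  (a | ~b) = 1111000011111111
  ((~c & (d & b)) & (a | ~b)) = 0000000000000100

((~c & (d & b)) & (a | ~b))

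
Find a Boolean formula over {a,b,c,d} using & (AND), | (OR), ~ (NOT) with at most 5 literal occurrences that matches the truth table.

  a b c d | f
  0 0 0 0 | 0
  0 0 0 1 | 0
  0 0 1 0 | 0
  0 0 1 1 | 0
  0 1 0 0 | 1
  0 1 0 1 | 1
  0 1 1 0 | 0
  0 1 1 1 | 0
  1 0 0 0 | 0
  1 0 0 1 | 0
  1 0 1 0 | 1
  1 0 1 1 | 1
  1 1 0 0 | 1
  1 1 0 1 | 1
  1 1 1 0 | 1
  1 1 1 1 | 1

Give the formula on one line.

  ~a = 1111111100000000
  (c | ~a) = 1111111100110011
  (a & (c | ~a)) = 0000000000110011
  ~c = 1100110011001100
  (b & ~c) = 0000110000001100
  ((a & (c | ~a)) | (b & ~c)) = 0000110000111111

((a & (c | ~a)) | (b & ~c))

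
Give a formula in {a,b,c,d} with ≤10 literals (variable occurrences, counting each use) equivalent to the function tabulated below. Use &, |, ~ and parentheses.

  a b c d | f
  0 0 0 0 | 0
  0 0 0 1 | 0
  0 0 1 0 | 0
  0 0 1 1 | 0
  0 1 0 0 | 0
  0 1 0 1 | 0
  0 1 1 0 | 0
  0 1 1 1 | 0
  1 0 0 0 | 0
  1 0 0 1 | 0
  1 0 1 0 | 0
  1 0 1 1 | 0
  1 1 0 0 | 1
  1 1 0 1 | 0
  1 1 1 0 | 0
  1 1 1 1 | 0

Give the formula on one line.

(((d | (b & a)) & (((c | ~d) & ~c) | ~a)) & (b & ~d))

  (b & a) = 0000000000001111
  (d | (b & a)) = 0101010101011111
  ~d = 1010101010101010
  (c | ~d) = 1011101110111011
  ~c = 1100110011001100
  ((c | ~d) & ~c) = 1000100010001000
  ~a = 1111111100000000
  (((c | ~d) & ~c) | ~a) = 1111111110001000
  ((d | (b & a)) & (((c | ~d) & ~c) | ~a)) = 0101010100001000
  (b & ~d) = 0000101000001010
  (((d | (b & a)) & (((c | ~d) & ~c) | ~a)) & (b & ~d)) = 0000000000001000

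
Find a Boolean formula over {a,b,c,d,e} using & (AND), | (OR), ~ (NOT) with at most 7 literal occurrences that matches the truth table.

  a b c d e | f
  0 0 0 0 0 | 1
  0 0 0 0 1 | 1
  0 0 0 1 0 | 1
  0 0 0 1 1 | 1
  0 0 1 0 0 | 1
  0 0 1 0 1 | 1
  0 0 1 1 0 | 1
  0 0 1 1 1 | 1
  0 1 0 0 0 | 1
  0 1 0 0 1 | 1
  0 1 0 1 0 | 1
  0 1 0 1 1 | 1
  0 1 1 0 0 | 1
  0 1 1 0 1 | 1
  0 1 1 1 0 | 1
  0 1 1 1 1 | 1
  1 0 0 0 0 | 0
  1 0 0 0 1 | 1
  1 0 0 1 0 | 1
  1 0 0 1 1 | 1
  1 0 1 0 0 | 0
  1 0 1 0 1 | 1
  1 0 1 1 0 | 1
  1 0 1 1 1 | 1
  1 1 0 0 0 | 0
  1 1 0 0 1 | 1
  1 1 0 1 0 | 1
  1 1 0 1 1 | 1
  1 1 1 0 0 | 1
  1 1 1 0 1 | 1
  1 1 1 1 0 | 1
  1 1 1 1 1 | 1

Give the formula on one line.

((e | d) | ((~a | (c & b)) & (d | ~e)))

  (e | d) = 01110111011101110111011101110111
  ~a = 11111111111111110000000000000000
  (c & b) = 00000000000011110000000000001111
  (~a | (c & b)) = 11111111111111110000000000001111
  ~e = 10101010101010101010101010101010
  (d | ~e) = 10111011101110111011101110111011
  ((~a | (c & b)) & (d | ~e)) = 10111011101110110000000000001011
  ((e | d) | ((~a | (c & b)) & (d | ~e))) = 11111111111111110111011101111111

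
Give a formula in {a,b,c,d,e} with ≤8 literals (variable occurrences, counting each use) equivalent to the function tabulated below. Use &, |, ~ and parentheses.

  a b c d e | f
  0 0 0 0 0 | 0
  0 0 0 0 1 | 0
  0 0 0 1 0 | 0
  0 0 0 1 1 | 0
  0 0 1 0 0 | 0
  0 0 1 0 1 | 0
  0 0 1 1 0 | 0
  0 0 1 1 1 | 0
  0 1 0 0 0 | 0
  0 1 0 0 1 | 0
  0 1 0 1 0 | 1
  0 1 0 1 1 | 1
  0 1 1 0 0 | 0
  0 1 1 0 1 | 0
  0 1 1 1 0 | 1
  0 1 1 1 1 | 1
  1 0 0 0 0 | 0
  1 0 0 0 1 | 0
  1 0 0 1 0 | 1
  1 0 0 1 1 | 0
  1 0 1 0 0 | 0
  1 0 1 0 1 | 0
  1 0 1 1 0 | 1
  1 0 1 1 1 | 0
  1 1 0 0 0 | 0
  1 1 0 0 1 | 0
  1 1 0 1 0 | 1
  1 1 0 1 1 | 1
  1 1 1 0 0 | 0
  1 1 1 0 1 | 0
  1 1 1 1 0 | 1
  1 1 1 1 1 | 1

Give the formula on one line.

  ~e = 10101010101010101010101010101010
  (b | ~e) = 10101010111111111010101011111111
  ((b | ~e) & a) = 00000000000000001010101011111111
  ~a = 11111111111111110000000000000000
  ~c = 11110000111100001111000011110000
  ~d = 11001100110011001100110011001100
  (~c & ~d) = 11000000110000001100000011000000
  (~a | (~c & ~d)) = 11111111111111111100000011000000
  (b & (~a | (~c & ~d))) = 00000000111111110000000011000000
  (((b | ~e) & a) | (b & (~a | (~c & ~d)))) = 00000000111111111010101011111111
  (d & (((b | ~e) & a) | (b & (~a | (~c & ~d))))) = 00000000001100110010001000110011

(d & (((b | ~e) & a) | (b & (~a | (~c & ~d)))))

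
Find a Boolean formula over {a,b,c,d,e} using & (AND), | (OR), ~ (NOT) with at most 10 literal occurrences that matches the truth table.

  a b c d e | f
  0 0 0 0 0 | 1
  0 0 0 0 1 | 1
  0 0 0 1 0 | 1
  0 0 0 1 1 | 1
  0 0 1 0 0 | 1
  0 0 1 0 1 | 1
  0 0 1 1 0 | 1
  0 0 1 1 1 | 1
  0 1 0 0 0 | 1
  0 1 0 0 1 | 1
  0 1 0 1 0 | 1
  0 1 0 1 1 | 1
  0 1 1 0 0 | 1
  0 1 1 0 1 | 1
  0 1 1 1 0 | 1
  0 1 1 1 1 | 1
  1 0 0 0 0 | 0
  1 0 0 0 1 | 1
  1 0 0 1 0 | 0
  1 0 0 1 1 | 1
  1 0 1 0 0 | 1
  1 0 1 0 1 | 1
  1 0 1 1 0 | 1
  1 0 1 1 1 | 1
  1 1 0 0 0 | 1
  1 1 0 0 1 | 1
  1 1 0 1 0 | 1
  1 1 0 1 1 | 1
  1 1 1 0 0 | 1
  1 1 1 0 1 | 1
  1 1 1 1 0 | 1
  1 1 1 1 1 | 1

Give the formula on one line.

((e | ~a) | (b | ((a & c) | (b & d))))

  ~a = 11111111111111110000000000000000
  (e | ~a) = 11111111111111110101010101010101
  (a & c) = 00000000000000000000111100001111
  (b & d) = 00000000001100110000000000110011
  ((a & c) | (b & d)) = 00000000001100110000111100111111
  (b | ((a & c) | (b & d))) = 00000000111111110000111111111111
  ((e | ~a) | (b | ((a & c) | (b & d)))) = 11111111111111110101111111111111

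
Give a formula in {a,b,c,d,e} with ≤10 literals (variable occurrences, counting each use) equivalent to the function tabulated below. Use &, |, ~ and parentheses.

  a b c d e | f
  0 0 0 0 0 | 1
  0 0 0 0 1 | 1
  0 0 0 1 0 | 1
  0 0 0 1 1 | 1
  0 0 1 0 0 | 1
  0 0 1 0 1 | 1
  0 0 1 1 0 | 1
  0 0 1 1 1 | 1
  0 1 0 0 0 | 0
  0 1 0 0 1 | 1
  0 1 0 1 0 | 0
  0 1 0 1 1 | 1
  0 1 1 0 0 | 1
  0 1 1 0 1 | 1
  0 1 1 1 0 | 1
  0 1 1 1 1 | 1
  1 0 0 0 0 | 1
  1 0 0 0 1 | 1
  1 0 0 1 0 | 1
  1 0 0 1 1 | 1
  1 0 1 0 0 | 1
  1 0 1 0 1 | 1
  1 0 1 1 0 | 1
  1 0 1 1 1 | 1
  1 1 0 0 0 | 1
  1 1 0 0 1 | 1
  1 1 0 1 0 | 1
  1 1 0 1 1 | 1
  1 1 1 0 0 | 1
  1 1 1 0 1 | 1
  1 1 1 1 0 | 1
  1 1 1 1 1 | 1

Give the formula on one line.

  ~b = 11111111000000001111111100000000
  (~b | e) = 11111111010101011111111101010101
  ~c = 11110000111100001111000011110000
  (~c | d) = 11110011111100111111001111110011
  (b | (~c | d)) = 11110011111111111111001111111111
  ((~b | e) & (b | (~c | d))) = 11110011010101011111001101010101
  ~a = 11111111111111110000000000000000
  (~a | d) = 11111111111111110011001100110011
  ((~a | d) & c) = 00001111000011110000001100000011
  (((~a | d) & c) | a) = 00001111000011111111111111111111
  (((~b | e) & (b | (~c | d))) | (((~a | d) & c) | a)) = 11111111010111111111111111111111

(((~b | e) & (b | (~c | d))) | (((~a | d) & c) | a))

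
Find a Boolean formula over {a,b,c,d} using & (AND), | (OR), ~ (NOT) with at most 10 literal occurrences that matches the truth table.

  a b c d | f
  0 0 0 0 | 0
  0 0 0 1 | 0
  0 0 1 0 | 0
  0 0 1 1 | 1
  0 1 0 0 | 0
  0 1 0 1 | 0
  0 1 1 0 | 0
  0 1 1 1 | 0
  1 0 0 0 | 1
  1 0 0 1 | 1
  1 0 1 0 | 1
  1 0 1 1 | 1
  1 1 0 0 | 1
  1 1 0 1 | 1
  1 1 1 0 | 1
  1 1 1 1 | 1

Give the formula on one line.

  (d | a) = 0101010111111111
  (b & c) = 0000001100000011
  ~c = 1100110011001100
  ((b & c) | ~c) = 1100111111001111
  ((d | a) | ((b & c) | ~c)) = 1101111111111111
  ~a = 1111111100000000
  ~b = 1111000011110000
  (~a & ~b) = 1111000000000000
  (((d | a) | ((b & c) | ~c)) & (~a & ~b)) = 1101000000000000
  (c & (((d | a) | ((b & c) | ~c)) & (~a & ~b))) = 0001000000000000
  ((c & (((d | a) | ((b & c) | ~c)) & (~a & ~b))) | a) = 0001000011111111

((c & (((d | a) | ((b & c) | ~c)) & (~a & ~b))) | a)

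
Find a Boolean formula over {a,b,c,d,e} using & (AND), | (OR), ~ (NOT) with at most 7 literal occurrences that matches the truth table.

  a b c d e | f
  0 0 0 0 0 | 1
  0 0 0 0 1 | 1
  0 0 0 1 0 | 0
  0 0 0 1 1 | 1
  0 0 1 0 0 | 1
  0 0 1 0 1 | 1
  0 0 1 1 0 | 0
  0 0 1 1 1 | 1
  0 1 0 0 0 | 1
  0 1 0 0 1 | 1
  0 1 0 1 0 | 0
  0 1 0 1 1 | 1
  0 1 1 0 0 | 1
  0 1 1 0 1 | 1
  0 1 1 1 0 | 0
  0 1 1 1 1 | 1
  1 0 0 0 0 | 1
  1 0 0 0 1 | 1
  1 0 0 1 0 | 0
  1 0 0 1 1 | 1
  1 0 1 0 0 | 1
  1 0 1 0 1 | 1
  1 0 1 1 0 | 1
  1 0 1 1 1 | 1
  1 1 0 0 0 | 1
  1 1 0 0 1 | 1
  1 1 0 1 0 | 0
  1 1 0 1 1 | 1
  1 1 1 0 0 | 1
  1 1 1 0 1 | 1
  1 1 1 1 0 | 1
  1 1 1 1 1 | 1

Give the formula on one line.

  (a & c) = 00000000000000000000111100001111
  ~d = 11001100110011001100110011001100
  (e | ~d) = 11011101110111011101110111011101
  ((a & c) | (e | ~d)) = 11011101110111011101111111011111

((a & c) | (e | ~d))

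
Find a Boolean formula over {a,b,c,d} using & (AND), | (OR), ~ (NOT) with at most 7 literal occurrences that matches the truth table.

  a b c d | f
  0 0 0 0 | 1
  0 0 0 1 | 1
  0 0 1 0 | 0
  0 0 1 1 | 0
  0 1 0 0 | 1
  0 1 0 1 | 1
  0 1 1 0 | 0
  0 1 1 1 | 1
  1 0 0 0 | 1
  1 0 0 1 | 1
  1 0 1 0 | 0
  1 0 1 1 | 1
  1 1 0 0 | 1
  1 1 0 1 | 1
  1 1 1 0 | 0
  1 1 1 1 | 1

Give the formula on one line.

(((~c | (a | b)) & d) | ~c)

  ~c = 1100110011001100
  (a | b) = 0000111111111111
  (~c | (a | b)) = 1100111111111111
  ((~c | (a | b)) & d) = 0100010101010101
  (((~c | (a | b)) & d) | ~c) = 1100110111011101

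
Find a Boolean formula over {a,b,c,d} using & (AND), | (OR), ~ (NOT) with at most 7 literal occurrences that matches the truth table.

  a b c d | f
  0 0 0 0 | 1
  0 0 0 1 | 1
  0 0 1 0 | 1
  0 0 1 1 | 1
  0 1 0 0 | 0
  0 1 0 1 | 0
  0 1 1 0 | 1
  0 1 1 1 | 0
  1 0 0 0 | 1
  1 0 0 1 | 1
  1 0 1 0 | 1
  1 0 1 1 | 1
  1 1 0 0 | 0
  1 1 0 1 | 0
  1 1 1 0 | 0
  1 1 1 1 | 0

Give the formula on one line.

  ~b = 1111000011110000
  ~d = 1010101010101010
  ~a = 1111111100000000
  (~a & b) = 0000111100000000
  (~d & (~a & b)) = 0000101000000000
  ((~d & (~a & b)) & c) = 0000001000000000
  (~b | ((~d & (~a & b)) & c)) = 1111001011110000

(~b | ((~d & (~a & b)) & c))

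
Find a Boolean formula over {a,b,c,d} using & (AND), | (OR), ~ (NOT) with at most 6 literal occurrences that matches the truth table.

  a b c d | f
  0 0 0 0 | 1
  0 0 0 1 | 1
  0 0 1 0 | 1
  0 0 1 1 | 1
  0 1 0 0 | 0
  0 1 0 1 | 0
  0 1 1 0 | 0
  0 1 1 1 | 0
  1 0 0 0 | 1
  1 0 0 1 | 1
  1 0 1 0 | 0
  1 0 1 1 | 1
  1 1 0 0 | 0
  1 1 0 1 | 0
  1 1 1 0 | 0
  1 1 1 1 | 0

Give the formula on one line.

(~b & ((a & d) | (~c | ~a)))

  ~b = 1111000011110000
  (a & d) = 0000000001010101
  ~c = 1100110011001100
  ~a = 1111111100000000
  (~c | ~a) = 1111111111001100
  ((a & d) | (~c | ~a)) = 1111111111011101
  (~b & ((a & d) | (~c | ~a))) = 1111000011010000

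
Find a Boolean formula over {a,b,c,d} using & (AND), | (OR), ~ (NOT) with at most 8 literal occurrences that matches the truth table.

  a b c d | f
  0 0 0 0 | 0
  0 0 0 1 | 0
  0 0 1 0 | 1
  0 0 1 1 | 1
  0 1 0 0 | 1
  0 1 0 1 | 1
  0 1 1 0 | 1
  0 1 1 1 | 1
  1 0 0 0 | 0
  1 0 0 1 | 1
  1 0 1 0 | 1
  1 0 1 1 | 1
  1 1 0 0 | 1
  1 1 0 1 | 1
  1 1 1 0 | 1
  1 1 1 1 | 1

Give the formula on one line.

((c | ((d | (c & a)) & a)) | b)

  (c & a) = 0000000000110011
  (d | (c & a)) = 0101010101110111
  ((d | (c & a)) & a) = 0000000001110111
  (c | ((d | (c & a)) & a)) = 0011001101110111
  ((c | ((d | (c & a)) & a)) | b) = 0011111101111111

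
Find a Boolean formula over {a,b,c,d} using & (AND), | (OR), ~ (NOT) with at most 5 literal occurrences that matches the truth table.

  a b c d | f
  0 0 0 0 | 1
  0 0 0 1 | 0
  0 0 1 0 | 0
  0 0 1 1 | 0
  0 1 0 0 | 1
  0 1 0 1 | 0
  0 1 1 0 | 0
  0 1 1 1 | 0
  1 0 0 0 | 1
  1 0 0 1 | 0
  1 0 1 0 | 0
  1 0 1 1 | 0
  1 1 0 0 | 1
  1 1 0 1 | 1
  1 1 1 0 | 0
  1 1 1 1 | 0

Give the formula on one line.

((~d | (a & b)) & ~c)

  ~d = 1010101010101010
  (a & b) = 0000000000001111
  (~d | (a & b)) = 1010101010101111
  ~c = 1100110011001100
  ((~d | (a & b)) & ~c) = 1000100010001100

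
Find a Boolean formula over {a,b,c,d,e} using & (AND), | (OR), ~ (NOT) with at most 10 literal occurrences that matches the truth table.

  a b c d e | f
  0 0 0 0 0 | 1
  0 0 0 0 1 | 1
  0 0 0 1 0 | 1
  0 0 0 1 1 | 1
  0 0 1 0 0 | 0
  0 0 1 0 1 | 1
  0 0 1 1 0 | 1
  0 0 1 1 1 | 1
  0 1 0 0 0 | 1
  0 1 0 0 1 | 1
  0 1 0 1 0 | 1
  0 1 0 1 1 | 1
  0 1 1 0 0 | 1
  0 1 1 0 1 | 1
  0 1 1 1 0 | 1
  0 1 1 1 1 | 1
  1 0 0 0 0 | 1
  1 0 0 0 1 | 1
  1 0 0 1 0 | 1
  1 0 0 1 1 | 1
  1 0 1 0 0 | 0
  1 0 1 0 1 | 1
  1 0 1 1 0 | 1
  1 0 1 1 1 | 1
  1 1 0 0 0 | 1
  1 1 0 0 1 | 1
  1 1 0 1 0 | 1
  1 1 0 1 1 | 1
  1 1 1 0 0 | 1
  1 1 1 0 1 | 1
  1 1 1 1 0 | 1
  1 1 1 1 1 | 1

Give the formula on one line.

  (b | d) = 00110011111111110011001111111111
  ~e = 10101010101010101010101010101010
  ~d = 11001100110011001100110011001100
  (~d & e) = 01000100010001000100010001000100
  (~e | (~d & e)) = 11101110111011101110111011101110
  ~b = 11111111000000001111111100000000
  (d & ~b) = 00110011000000000011001100000000
  ((~e | (~d & e)) & (d & ~b)) = 00100010000000000010001000000000
  ~c = 11110000111100001111000011110000
  (e | ~c) = 11110101111101011111010111110101
  (((~e | (~d & e)) & (d & ~b)) | (e | ~c)) = 11110111111101011111011111110101
  ((b | d) | (((~e | (~d & e)) & (d & ~b)) | (e | ~c))) = 11110111111111111111011111111111

((b | d) | (((~e | (~d & e)) & (d & ~b)) | (e | ~c)))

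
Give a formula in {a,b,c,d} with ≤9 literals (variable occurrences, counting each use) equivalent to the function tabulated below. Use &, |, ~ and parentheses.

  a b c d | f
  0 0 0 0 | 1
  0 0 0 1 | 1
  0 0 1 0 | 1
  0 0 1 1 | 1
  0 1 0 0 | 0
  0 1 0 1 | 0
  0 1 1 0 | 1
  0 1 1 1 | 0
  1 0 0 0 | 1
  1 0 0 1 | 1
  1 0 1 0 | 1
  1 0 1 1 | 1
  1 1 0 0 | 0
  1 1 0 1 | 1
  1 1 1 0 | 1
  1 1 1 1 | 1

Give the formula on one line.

(((c & (a | ~d)) | (a & ((a | ~b) & d))) | ~b)

  ~d = 1010101010101010
  (a | ~d) = 1010101011111111
  (c & (a | ~d)) = 0010001000110011
  ~b = 1111000011110000
  (a | ~b) = 1111000011111111
  ((a | ~b) & d) = 0101000001010101
  (a & ((a | ~b) & d)) = 0000000001010101
  ((c & (a | ~d)) | (a & ((a | ~b) & d))) = 0010001001110111
  (((c & (a | ~d)) | (a & ((a | ~b) & d))) | ~b) = 1111001011110111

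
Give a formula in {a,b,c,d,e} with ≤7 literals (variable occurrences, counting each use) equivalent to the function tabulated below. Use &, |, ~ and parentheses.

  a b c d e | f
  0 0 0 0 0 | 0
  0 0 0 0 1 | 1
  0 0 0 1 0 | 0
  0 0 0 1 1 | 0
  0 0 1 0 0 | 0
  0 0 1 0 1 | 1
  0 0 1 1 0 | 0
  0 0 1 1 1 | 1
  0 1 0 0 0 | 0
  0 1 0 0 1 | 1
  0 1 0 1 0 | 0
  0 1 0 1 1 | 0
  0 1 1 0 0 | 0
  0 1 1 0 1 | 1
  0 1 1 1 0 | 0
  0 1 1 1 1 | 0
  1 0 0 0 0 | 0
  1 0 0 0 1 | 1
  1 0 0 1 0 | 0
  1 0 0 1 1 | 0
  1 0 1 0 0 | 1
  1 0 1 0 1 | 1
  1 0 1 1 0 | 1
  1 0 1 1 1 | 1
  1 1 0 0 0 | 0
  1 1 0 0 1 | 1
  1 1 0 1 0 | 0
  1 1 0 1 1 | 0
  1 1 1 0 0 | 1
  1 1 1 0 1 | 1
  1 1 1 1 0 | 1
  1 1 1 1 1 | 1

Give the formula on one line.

((e & (~d | (~b & c))) | (c & a))

  ~d = 11001100110011001100110011001100
  ~b = 11111111000000001111111100000000
  (~b & c) = 00001111000000000000111100000000
  (~d | (~b & c)) = 11001111110011001100111111001100
  (e & (~d | (~b & c))) = 01000101010001000100010101000100
  (c & a) = 00000000000000000000111100001111
  ((e & (~d | (~b & c))) | (c & a)) = 01000101010001000100111101001111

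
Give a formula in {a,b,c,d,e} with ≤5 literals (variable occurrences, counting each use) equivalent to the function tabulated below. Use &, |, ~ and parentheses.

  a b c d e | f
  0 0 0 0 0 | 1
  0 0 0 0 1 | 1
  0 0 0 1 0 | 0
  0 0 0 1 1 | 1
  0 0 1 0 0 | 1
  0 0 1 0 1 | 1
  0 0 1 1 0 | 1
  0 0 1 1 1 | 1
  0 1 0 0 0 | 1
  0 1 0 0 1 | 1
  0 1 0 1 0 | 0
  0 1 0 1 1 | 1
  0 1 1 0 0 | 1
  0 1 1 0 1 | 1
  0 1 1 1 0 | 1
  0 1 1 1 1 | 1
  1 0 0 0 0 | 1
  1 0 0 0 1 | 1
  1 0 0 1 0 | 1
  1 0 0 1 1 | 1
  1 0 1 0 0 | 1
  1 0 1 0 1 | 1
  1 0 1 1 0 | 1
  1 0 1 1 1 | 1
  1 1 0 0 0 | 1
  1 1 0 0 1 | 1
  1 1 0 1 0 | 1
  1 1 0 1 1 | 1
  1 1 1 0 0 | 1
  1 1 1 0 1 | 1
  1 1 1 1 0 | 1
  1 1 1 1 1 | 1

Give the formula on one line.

  ~d = 11001100110011001100110011001100
  (a | ~d) = 11001100110011001111111111111111
  (e | c) = 01011111010111110101111101011111
  ((a | ~d) | (e | c)) = 11011111110111111111111111111111

((a | ~d) | (e | c))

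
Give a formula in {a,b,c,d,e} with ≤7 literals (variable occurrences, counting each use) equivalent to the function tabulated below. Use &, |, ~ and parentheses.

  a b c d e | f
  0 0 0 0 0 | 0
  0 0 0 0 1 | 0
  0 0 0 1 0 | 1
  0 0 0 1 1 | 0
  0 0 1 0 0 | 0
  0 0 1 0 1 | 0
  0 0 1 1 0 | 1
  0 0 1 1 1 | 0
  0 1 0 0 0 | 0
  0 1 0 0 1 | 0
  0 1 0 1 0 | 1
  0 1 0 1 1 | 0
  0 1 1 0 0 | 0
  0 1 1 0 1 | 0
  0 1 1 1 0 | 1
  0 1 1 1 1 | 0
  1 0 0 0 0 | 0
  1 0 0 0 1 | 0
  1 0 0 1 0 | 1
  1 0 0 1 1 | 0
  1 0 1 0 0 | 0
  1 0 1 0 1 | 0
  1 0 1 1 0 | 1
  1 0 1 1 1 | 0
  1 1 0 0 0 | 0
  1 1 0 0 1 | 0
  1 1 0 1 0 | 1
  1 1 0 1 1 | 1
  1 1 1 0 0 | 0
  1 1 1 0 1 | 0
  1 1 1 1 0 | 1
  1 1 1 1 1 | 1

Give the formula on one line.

((d | ~b) & ((a & b) | (d & ~e)))

  ~b = 11111111000000001111111100000000
  (d | ~b) = 11111111001100111111111100110011
  (a & b) = 00000000000000000000000011111111
  ~e = 10101010101010101010101010101010
  (d & ~e) = 00100010001000100010001000100010
  ((a & b) | (d & ~e)) = 00100010001000100010001011111111
  ((d | ~b) & ((a & b) | (d & ~e))) = 00100010001000100010001000110011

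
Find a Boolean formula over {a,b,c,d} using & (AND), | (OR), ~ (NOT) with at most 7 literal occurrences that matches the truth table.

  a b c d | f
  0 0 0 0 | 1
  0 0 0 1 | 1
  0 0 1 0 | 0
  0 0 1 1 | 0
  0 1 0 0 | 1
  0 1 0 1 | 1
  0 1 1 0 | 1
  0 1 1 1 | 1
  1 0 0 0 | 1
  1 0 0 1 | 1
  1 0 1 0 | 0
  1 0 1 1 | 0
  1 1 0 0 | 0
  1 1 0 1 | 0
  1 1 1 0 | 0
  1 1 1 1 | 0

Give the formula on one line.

((~b & ~c) | ((~a | ~b) & b))

  ~b = 1111000011110000
  ~c = 1100110011001100
  (~b & ~c) = 1100000011000000
  ~a = 1111111100000000
  (~a | ~b) = 1111111111110000
  ((~a | ~b) & b) = 0000111100000000
  ((~b & ~c) | ((~a | ~b) & b)) = 1100111111000000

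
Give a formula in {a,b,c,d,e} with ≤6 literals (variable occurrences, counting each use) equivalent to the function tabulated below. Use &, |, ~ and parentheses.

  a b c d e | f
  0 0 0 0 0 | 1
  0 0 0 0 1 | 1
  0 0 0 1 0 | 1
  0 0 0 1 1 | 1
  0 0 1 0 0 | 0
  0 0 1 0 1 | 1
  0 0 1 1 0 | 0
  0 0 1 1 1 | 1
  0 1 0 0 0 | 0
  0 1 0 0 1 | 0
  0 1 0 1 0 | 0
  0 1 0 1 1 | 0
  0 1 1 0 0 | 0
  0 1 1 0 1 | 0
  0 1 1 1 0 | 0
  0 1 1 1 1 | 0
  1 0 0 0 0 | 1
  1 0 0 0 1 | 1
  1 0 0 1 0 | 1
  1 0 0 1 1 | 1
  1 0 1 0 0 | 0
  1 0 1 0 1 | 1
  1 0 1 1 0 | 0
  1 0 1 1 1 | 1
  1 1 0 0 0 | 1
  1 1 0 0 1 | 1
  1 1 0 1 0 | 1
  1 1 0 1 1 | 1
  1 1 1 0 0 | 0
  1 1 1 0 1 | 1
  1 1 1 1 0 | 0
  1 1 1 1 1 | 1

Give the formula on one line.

((~b | a) & (e | ~c))

  ~b = 11111111000000001111111100000000
  (~b | a) = 11111111000000001111111111111111
  ~c = 11110000111100001111000011110000
  (e | ~c) = 11110101111101011111010111110101
  ((~b | a) & (e | ~c)) = 11110101000000001111010111110101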